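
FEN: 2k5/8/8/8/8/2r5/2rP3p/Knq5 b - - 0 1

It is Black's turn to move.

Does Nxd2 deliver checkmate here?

yes

After Nxd2: white king on a1; in check: yes, from the black queen on c1.
King squares — b1: attacked by Qc1; a2: attacked by Rc2; b2: attacked by Qc1.
White has no legal moves → checkmate.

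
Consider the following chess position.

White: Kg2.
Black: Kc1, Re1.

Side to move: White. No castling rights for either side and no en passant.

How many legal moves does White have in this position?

5

White to move; king on g2.
In check: no.
Legal moves: Kh3, Kg3, Kf3, Kh2, Kf2.
Count: 5.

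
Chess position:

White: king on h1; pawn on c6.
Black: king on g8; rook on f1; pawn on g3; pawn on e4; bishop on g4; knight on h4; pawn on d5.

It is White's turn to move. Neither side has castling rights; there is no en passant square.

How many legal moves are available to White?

0

White to move; king on h1.
In check: yes, from the black rook on f1.
Legal moves: none.
Count: 0.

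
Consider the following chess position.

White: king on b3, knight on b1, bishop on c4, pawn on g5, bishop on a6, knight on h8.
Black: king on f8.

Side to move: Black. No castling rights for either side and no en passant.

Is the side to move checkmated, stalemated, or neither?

neither

Black to move; black king on f8.
In check: no.
Legal moves for Black: Ke8, Kg7, Ke7.
Black has 3 legal moves and is not in check → neither.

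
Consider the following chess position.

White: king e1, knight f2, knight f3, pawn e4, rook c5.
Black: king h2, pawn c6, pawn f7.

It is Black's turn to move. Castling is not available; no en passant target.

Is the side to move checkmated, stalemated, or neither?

neither

Black to move; black king on h2.
In check: yes, from the white knight on f3.
King squares — g1: attacked by Nf3; h1: attacked by Nf2; g2: available; g3: available; h3: attacked by Nf2.
Legal moves for Black: Kg3, Kg2.
Black is in check but has 2 legal moves → neither.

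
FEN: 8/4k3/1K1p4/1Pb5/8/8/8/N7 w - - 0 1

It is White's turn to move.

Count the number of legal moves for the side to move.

White to move; king on b6.
In check: yes, from the black bishop on c5.
Legal moves: Kc7, Kb7, Kc6, Ka6, Ka5.
Count: 5.

5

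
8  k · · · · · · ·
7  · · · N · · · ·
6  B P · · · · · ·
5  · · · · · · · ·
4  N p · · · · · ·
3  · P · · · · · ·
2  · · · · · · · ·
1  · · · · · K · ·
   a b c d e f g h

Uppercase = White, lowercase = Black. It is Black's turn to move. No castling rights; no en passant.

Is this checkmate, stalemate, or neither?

Black to move; black king on a8.
In check: no.
King squares — a7: attacked by Pb6; b7: attacked by Ba6; b8: attacked by Nd7.
Legal moves for Black: none.
Not in check and no legal moves → stalemate.

stalemate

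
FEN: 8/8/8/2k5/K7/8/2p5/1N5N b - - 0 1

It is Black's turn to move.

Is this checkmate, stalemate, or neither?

Black to move; black king on c5.
In check: no.
Legal moves for Black: Kd6, Kc6, Kb6, Kd5, Kd4, Kc4, cxb1=Q, cxb1=R, cxb1=B, cxb1=N, c1=Q, c1=R, c1=B, c1=N.
Black has 14 legal moves and is not in check → neither.

neither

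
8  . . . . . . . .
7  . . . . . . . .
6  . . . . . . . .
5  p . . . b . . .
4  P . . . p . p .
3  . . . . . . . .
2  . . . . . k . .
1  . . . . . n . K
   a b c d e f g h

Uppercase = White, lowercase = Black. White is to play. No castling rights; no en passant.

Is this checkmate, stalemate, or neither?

stalemate

White to move; white king on h1.
In check: no.
King squares — g1: attacked by Kf2; g2: attacked by Kf2; h2: attacked by Nf1.
Legal moves for White: none.
Not in check and no legal moves → stalemate.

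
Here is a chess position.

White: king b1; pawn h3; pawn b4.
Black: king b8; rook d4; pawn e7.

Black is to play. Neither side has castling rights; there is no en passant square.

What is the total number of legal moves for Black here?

20

Black to move; king on b8.
In check: no.
Legal moves: Kc8, Ka8, Kc7, Kb7, Ka7, Rd8, Rd7, Rd6, Rd5, Rh4, Rg4, Rf4, Re4, Rc4, Rxb4+, Rd3, Rd2, Rd1+, e6, e5.
Count: 20.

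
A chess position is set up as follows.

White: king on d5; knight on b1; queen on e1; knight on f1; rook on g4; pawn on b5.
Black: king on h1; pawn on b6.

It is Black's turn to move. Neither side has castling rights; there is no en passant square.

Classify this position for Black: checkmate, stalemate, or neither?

Black to move; black king on h1.
In check: no.
King squares — g1: attacked by Rg4; g2: attacked by Rg4; h2: attacked by Nf1.
Legal moves for Black: none.
Not in check and no legal moves → stalemate.

stalemate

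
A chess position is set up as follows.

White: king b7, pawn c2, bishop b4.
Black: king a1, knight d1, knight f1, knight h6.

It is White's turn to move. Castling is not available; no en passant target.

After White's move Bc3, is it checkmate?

no

After Bc3: black king on a1; in check: yes, from the white bishop on c3.
Black has 4 legal replies: Ka2, Kb1, Nxc3, Nb2.
In check but a legal move exists → not checkmate.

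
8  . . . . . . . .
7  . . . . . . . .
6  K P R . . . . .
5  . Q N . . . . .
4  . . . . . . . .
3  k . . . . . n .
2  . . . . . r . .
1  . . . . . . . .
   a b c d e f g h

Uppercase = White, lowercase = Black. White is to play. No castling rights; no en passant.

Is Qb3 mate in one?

yes

After Qb3: black king on a3; in check: yes, from the white queen on b3.
King squares — a2: attacked by Qb3; b2: attacked by Qb3; b3: attacked by Nc5; a4: attacked by Qb3; b4: attacked by Qb3.
Black has no legal moves → checkmate.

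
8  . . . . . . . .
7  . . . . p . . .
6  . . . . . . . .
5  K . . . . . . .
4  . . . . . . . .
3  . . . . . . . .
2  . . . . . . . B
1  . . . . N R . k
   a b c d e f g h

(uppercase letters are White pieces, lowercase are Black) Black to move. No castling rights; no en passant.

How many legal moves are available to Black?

Black to move; king on h1.
In check: yes, from the white rook on f1.
Legal moves: Kxh2.
Count: 1.

1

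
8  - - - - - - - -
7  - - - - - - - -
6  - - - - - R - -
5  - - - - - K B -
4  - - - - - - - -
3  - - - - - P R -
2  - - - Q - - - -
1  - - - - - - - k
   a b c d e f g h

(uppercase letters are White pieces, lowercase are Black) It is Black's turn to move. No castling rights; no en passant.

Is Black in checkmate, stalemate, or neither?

Black to move; black king on h1.
In check: no.
King squares — g1: attacked by Rg3; g2: attacked by Qd2; h2: attacked by Qd2.
Legal moves for Black: none.
Not in check and no legal moves → stalemate.

stalemate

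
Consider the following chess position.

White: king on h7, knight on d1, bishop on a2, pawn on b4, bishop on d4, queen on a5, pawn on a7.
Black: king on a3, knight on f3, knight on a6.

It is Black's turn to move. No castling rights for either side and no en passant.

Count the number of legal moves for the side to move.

0

Black to move; king on a3.
In check: yes, from the white queen on a5.
Legal moves: none.
Count: 0.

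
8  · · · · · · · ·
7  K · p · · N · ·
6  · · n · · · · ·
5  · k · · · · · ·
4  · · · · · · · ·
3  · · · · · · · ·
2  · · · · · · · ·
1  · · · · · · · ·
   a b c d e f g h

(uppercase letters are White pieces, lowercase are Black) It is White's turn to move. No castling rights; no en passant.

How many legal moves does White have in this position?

2

White to move; king on a7.
In check: yes, from the black knight on c6.
Legal moves: Ka8, Kb7.
Count: 2.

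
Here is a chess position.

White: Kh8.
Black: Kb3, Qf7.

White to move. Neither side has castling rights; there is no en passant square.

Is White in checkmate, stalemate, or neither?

stalemate

White to move; white king on h8.
In check: no.
King squares — g7: attacked by Qf7; h7: attacked by Qf7; g8: attacked by Qf7.
Legal moves for White: none.
Not in check and no legal moves → stalemate.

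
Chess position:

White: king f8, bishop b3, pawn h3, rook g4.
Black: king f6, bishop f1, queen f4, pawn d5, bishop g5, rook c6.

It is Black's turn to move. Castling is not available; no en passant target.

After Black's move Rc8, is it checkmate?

yes

After Rc8: white king on f8; in check: yes, from the black rook on c8.
King squares — e7: attacked by Kf6; f7: attacked by Kf6; g7: attacked by Kf6; e8: attacked by Rc8; g8: attacked by Rc8.
White has no legal moves → checkmate.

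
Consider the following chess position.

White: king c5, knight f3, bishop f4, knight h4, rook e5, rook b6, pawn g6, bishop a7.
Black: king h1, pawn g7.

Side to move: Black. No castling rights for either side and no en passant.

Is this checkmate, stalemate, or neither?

Black to move; black king on h1.
In check: no.
King squares — g1: attacked by Nf3; g2: attacked by Nh4; h2: attacked by Nf3.
Legal moves for Black: none.
Not in check and no legal moves → stalemate.

stalemate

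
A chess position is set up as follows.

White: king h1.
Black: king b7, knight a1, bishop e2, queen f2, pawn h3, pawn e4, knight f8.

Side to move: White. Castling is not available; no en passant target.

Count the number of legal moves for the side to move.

White to move; king on h1.
In check: no.
Legal moves: none.
Count: 0.

0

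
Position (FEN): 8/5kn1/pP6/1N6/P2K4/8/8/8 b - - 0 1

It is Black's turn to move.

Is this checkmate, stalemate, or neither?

neither

Black to move; black king on f7.
In check: no.
Legal moves for Black: Ne8, Ne6+, Nh5, Nf5+, Kg8, Kf8, Ke8, Ke7, Kg6, Kf6, Ke6, axb5, a5.
Black has 13 legal moves and is not in check → neither.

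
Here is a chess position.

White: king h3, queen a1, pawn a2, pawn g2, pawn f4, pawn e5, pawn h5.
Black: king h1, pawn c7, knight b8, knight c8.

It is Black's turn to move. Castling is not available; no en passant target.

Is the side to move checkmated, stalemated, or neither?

Black to move; black king on h1.
In check: yes, from the white queen on a1.
King squares — g1: attacked by Qa1; g2: attacked by Kh3; h2: attacked by Kh3.
Legal moves for Black: none.
In check with no legal moves → checkmate.

checkmate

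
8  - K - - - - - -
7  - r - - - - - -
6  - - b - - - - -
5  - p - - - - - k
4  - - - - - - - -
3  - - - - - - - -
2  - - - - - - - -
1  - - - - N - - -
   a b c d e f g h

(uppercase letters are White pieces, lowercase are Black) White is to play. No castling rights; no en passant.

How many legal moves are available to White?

2

White to move; king on b8.
In check: yes, from the black rook on b7.
Legal moves: Kc8, Ka8.
Count: 2.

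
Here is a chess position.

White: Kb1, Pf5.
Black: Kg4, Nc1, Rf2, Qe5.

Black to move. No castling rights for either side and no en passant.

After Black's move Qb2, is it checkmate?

After Qb2: white king on b1; in check: yes, from the black queen on b2.
King squares — a1: attacked by Qb2; c1: attacked by Qb2; a2: attacked by Nc1; b2: attacked by Rf2; c2: attacked by Qb2.
White has no legal moves → checkmate.

yes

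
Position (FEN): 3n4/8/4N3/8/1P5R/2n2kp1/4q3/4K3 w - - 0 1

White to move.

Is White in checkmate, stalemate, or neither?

White to move; white king on e1.
In check: yes, from the black queen on e2.
King squares — d1: attacked by Qe2; f1: attacked by Qe2; d2: attacked by Qe2; e2: attacked by Nc3; f2: attacked by Qe2.
Legal moves for White: none.
In check with no legal moves → checkmate.

checkmate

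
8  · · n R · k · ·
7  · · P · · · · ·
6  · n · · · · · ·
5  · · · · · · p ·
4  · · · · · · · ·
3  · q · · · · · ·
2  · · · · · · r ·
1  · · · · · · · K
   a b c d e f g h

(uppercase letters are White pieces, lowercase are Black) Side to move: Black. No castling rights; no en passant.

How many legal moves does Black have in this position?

3

Black to move; king on f8.
In check: yes, from the white rook on d8.
Legal moves: Kg7, Kf7, Ke7.
Count: 3.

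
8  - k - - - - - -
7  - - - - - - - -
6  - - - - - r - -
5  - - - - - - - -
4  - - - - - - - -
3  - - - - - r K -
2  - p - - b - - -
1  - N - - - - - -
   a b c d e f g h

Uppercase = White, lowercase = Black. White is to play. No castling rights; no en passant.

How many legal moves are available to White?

4

White to move; king on g3.
In check: yes, from the black rook on f3.
Legal moves: Kh4, Kg4, Kh2, Kg2.
Count: 4.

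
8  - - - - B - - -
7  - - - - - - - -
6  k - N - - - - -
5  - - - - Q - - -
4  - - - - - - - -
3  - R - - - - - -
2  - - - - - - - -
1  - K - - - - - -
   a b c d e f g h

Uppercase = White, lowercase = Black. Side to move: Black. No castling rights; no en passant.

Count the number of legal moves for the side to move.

Black to move; king on a6.
In check: no.
Legal moves: none.
Count: 0.

0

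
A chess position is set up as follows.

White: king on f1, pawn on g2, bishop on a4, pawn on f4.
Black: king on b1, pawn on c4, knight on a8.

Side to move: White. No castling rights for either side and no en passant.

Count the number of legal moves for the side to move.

14

White to move; king on f1.
In check: no.
Legal moves: Be8, Bd7, Bc6, Bb5, Bb3, Bc2+, Bd1, Kf2, Ke2, Kg1, Ke1, f5, g3, g4.
Count: 14.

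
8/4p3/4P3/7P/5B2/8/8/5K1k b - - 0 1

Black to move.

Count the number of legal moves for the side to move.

0

Black to move; king on h1.
In check: no.
Legal moves: none.
Count: 0.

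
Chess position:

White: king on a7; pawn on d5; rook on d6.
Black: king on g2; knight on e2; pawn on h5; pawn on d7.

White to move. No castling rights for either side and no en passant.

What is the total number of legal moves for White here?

White to move; king on a7.
In check: no.
Legal moves: Kb8, Ka8, Kb7, Kb6, Ka6, Rxd7, Rh6, Rg6+, Rf6, Re6, Rc6, Rb6, Ra6.
Count: 13.

13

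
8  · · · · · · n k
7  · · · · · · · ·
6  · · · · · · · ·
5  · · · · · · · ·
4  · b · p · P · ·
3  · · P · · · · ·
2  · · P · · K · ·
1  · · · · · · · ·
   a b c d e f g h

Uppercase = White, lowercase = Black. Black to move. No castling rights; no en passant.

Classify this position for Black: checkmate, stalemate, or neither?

neither

Black to move; black king on h8.
In check: no.
Legal moves for Black: Kh7, Kg7, Ne7, Nh6, Nf6, Bf8, Be7, Bd6, Bc5, Ba5, Bxc3, Ba3, dxc3, d3.
Black has 14 legal moves and is not in check → neither.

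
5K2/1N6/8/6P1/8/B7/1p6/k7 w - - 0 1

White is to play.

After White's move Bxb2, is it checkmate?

no

After Bxb2: black king on a1; in check: yes, from the white bishop on b2.
Black has 3 legal replies: Kxb2, Ka2, Kb1.
In check but a legal move exists → not checkmate.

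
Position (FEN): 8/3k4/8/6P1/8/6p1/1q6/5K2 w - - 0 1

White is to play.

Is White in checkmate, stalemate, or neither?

neither

White to move; white king on f1.
In check: no.
Legal moves for White: Kg1, Ke1, g6.
White has 3 legal moves and is not in check → neither.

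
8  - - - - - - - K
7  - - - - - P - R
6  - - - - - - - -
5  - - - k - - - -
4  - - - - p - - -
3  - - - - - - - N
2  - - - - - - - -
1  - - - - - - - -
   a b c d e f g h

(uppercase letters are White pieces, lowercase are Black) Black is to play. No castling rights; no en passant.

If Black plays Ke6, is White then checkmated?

After Ke6: white king on h8; in check: no.
White is not in check, so this cannot be checkmate.

no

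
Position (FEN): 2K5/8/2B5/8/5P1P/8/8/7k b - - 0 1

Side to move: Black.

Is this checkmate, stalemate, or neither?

neither

Black to move; black king on h1.
In check: yes, from the white bishop on c6.
King squares — g1: available; g2: attacked by Bc6; h2: available.
Legal moves for Black: Kh2, Kg1.
Black is in check but has 2 legal moves → neither.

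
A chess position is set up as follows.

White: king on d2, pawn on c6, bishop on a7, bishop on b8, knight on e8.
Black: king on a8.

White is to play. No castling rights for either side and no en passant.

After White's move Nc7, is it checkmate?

yes

After Nc7: black king on a8; in check: yes, from the white knight on c7.
King squares — a7: attacked by Bb8; b7: attacked by Pc6; b8: attacked by Ba7.
Black has no legal moves → checkmate.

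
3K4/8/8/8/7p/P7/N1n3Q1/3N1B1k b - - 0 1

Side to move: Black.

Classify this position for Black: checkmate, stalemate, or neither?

Black to move; black king on h1.
In check: yes, from the white queen on g2.
King squares — g1: attacked by Qg2; g2: attacked by Bf1; h2: attacked by Qg2.
Legal moves for Black: none.
In check with no legal moves → checkmate.

checkmate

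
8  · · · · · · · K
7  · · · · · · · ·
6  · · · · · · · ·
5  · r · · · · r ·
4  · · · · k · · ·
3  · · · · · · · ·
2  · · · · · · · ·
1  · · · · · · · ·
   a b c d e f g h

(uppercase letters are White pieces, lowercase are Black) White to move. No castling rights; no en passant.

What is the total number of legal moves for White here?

White to move; king on h8.
In check: no.
Legal moves: Kh7.
Count: 1.

1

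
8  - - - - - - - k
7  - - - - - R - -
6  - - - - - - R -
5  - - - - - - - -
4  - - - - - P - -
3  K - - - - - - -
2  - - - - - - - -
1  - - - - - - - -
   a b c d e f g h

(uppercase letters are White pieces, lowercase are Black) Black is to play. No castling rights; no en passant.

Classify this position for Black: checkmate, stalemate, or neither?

stalemate

Black to move; black king on h8.
In check: no.
King squares — g7: attacked by Rg6; h7: attacked by Rf7; g8: attacked by Rg6.
Legal moves for Black: none.
Not in check and no legal moves → stalemate.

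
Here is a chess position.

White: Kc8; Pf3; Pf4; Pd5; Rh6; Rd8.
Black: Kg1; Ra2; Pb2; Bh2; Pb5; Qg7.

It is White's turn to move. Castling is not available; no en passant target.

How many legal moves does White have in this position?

22

White to move; king on c8.
In check: no.
Legal moves: Rdh8, Rg8, Rf8, Re8, Rd7, Rdd6, Kb8, Rhh8, Rh7, Rg6+, Rf6, Re6, Rhd6, Rc6, Rb6, Ra6, Rh5, Rh4, Rh3, Rxh2, d6, f5.
Count: 22.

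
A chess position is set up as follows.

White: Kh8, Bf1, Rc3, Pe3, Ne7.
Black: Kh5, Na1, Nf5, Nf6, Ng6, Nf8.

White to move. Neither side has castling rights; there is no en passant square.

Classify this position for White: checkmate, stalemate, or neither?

neither

White to move; white king on h8.
In check: yes, from the black knight on g6.
King squares — g7: attacked by Nf5; h7: attacked by Nf6; g8: attacked by Nf6.
Legal moves for White: Nxg6.
White is in check but has 1 legal move → neither.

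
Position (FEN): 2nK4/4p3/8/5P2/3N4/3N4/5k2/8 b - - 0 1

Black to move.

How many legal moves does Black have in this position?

Black to move; king on f2.
In check: yes, from the white knight on d3.
Legal moves: Kg3, Ke3, Kg2, Kg1, Kf1.
Count: 5.

5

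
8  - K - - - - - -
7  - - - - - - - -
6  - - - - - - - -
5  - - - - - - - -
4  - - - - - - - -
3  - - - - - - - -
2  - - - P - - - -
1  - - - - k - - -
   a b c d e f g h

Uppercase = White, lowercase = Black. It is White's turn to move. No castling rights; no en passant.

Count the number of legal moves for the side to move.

7

White to move; king on b8.
In check: no.
Legal moves: Kc8, Ka8, Kc7, Kb7, Ka7, d3, d4.
Count: 7.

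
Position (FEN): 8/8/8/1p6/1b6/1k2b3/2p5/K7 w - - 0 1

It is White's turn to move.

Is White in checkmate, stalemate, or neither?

White to move; white king on a1.
In check: no.
King squares — b1: attacked by Pc2; a2: attacked by Kb3; b2: attacked by Kb3.
Legal moves for White: none.
Not in check and no legal moves → stalemate.

stalemate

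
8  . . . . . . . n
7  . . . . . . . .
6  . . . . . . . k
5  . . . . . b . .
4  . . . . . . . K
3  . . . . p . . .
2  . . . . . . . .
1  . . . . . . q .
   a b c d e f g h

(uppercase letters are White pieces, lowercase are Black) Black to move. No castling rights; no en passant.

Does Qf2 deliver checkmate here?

After Qf2: white king on h4; in check: yes, from the black queen on f2.
King squares — g3: attacked by Qf2; h3: attacked by Bf5; g4: attacked by Bf5; g5: attacked by Kh6; h5: attacked by Kh6.
White has no legal moves → checkmate.

yes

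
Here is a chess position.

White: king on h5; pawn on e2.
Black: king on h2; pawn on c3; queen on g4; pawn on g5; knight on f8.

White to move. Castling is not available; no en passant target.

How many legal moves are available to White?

2

White to move; king on h5.
In check: yes, from the black queen on g4.
Legal moves: Kh6, Kxg4.
Count: 2.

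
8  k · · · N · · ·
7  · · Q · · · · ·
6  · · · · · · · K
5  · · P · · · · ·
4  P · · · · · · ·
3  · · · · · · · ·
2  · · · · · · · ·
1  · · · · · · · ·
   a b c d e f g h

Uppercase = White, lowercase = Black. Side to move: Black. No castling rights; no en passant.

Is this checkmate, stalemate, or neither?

Black to move; black king on a8.
In check: no.
King squares — a7: attacked by Qc7; b7: attacked by Qc7; b8: attacked by Qc7.
Legal moves for Black: none.
Not in check and no legal moves → stalemate.

stalemate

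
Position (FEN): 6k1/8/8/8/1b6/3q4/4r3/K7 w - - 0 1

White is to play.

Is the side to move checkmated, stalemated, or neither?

White to move; white king on a1.
In check: no.
King squares — b1: attacked by Qd3; a2: attacked by Re2; b2: attacked by Re2.
Legal moves for White: none.
Not in check and no legal moves → stalemate.

stalemate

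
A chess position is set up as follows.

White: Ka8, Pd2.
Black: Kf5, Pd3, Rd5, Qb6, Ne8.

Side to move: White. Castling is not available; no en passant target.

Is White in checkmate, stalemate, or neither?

White to move; white king on a8.
In check: no.
King squares — a7: attacked by Qb6; b7: attacked by Qb6; b8: attacked by Qb6.
Legal moves for White: none.
Not in check and no legal moves → stalemate.

stalemate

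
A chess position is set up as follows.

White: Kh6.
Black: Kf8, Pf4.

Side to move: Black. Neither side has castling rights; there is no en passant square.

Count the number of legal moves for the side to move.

Black to move; king on f8.
In check: no.
Legal moves: Kg8, Ke8, Kf7, Ke7, f3.
Count: 5.

5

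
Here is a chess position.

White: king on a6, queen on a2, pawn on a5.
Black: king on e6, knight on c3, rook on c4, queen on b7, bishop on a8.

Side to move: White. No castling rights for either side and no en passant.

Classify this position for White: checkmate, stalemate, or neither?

checkmate

White to move; white king on a6.
In check: yes, from the black queen on b7.
King squares — a5: own pawn; b5: attacked by Nc3; b6: attacked by Qb7; a7: attacked by Qb7; b7: attacked by Ba8.
Legal moves for White: none.
In check with no legal moves → checkmate.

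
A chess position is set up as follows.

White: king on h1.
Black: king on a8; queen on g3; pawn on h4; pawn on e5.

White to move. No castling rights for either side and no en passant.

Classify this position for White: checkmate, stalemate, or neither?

White to move; white king on h1.
In check: no.
King squares — g1: attacked by Qg3; g2: attacked by Qg3; h2: attacked by Qg3.
Legal moves for White: none.
Not in check and no legal moves → stalemate.

stalemate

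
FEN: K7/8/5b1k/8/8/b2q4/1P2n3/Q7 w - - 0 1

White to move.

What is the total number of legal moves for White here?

White to move; king on a8.
In check: no.
Legal moves: Kb8, Kb7, Ka7, Qxa3, Qa2, Qh1+, Qg1, Qf1, Qe1, Qd1, Qc1+, Qb1, bxa3, b3, b4.
Count: 15.

15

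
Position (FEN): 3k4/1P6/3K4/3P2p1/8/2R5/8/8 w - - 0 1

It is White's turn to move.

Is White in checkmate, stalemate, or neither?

neither

White to move; white king on d6.
In check: no.
Legal moves for White include: Ke6, Kc6, Ke5, Kc5, Rc8#, Rc7, Rc6, Rc5, Rc4, Rh3, Rg3, Rf3, Re3, Rd3, Rb3, Ra3, Rc2, Rc1, ... (list truncated; more exist).
White has legal moves and is not in check → neither.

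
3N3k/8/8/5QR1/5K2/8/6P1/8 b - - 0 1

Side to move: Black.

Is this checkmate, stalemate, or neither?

stalemate

Black to move; black king on h8.
In check: no.
King squares — g7: attacked by Rg5; h7: attacked by Qf5; g8: attacked by Rg5.
Legal moves for Black: none.
Not in check and no legal moves → stalemate.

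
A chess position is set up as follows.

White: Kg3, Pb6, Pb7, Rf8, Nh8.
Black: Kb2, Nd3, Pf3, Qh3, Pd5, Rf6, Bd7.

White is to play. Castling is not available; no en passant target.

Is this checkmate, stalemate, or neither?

checkmate

White to move; white king on g3.
In check: yes, from the black queen on h3.
King squares — f2: attacked by Nd3; g2: attacked by Pf3; h2: attacked by Qh3; f3: attacked by Qh3; h3: attacked by Bd7; f4: attacked by Nd3; g4: attacked by Qh3; h4: attacked by Qh3.
Legal moves for White: none.
In check with no legal moves → checkmate.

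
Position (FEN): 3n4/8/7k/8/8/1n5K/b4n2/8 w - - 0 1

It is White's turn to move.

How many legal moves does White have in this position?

White to move; king on h3.
In check: yes, from the black knight on f2.
Legal moves: Kh4, Kg3, Kh2, Kg2.
Count: 4.

4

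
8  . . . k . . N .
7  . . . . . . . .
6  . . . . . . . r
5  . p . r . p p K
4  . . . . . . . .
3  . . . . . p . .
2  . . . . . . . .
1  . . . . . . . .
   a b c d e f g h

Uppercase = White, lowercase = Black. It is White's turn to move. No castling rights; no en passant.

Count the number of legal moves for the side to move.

White to move; king on h5.
In check: yes, from the black rook on h6.
Legal moves: Kxh6, Kxg5, Nxh6.
Count: 3.

3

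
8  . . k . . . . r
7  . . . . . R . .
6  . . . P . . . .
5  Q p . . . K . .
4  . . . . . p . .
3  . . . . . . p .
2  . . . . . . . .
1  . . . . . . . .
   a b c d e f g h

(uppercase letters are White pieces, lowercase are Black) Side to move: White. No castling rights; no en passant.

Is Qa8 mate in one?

yes

After Qa8: black king on c8; in check: yes, from the white queen on a8.
King squares — b7: attacked by Rf7; c7: attacked by Pd6; d7: attacked by Rf7; b8: attacked by Qa8; d8: attacked by Qa8.
Black has no legal moves → checkmate.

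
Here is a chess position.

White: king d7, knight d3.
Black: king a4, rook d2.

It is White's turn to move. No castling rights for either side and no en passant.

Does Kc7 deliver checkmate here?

After Kc7: black king on a4; in check: no.
Black is not in check, so this cannot be checkmate.

no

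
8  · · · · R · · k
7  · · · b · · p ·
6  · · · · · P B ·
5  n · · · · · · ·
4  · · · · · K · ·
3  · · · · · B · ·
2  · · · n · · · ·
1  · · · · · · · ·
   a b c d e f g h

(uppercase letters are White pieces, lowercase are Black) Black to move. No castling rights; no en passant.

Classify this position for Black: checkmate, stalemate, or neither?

neither

Black to move; black king on h8.
In check: yes, from the white rook on e8.
Legal moves for Black: Bxe8.
Black is in check but has 1 legal move → neither.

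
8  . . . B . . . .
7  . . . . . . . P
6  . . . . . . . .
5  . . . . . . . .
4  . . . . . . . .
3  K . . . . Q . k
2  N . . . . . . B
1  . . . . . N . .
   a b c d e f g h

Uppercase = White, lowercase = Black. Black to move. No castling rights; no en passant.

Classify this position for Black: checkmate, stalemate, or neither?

Black to move; black king on h3.
In check: yes, from the white queen on f3.
King squares — g2: attacked by Qf3; h2: attacked by Nf1; g3: attacked by Nf1; g4: attacked by Qf3; h4: attacked by Bd8.
Legal moves for Black: none.
In check with no legal moves → checkmate.

checkmate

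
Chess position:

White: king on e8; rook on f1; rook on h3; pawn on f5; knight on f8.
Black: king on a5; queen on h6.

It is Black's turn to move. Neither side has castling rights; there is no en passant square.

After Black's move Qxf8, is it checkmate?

After Qxf8: white king on e8; in check: yes, from the black queen on f8.
White has 2 legal replies: Kxf8, Kd7.
In check but a legal move exists → not checkmate.

no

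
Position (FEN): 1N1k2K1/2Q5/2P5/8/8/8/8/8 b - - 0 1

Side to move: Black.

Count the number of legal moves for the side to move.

Black to move; king on d8.
In check: yes, from the white queen on c7.
Legal moves: Ke8, Kxc7.
Count: 2.

2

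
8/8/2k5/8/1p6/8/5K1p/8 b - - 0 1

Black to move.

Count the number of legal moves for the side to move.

13

Black to move; king on c6.
In check: no.
Legal moves: Kd7, Kc7, Kb7, Kd6, Kb6, Kd5, Kc5, Kb5, b3, h1=Q, h1=R, h1=B, h1=N+.
Count: 13.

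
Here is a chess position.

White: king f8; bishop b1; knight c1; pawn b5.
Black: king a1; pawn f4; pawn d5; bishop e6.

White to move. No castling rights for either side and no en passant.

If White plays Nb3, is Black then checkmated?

no

After Nb3: black king on a1; in check: yes, from the white knight on b3.
Black has 2 legal replies: Kb2, Kxb1.
In check but a legal move exists → not checkmate.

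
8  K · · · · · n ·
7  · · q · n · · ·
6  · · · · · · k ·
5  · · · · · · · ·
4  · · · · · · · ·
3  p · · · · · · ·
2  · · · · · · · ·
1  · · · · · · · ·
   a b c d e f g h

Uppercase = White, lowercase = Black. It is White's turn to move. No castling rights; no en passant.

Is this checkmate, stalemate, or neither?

White to move; white king on a8.
In check: no.
King squares — a7: attacked by Qc7; b7: attacked by Qc7; b8: attacked by Qc7.
Legal moves for White: none.
Not in check and no legal moves → stalemate.

stalemate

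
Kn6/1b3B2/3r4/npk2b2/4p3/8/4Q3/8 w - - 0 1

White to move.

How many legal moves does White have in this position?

2

White to move; king on a8.
In check: yes, from the black bishop on b7.
Legal moves: Kxb8, Ka7.
Count: 2.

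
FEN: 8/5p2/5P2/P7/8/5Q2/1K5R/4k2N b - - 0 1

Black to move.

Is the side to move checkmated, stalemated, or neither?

stalemate

Black to move; black king on e1.
In check: no.
King squares — d1: attacked by Qf3; f1: attacked by Qf3; d2: attacked by Rh2; e2: attacked by Rh2; f2: attacked by Nh1.
Legal moves for Black: none.
Not in check and no legal moves → stalemate.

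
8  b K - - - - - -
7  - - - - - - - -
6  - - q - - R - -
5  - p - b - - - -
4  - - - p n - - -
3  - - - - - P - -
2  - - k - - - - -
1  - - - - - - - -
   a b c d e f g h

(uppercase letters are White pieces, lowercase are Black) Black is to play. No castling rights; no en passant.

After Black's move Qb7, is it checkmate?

After Qb7: white king on b8; in check: yes, from the black queen on b7.
King squares — a7: attacked by Qb7; b7: attacked by Bd5; c7: attacked by Qb7; a8: attacked by Qb7; c8: attacked by Qb7.
White has no legal moves → checkmate.

yes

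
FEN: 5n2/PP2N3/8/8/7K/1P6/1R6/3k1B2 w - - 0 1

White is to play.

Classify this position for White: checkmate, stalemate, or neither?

neither

White to move; white king on h4.
In check: no.
Legal moves for White include: Ng8, Nc8, Ng6, Nc6, Nf5, Nd5, Kh5, Kg5, Kg4, Kh3, Kg3, Rh2, Rg2, Rf2, Re2, Rd2+, Rc2, Ra2, ... (list truncated; more exist).
White has legal moves and is not in check → neither.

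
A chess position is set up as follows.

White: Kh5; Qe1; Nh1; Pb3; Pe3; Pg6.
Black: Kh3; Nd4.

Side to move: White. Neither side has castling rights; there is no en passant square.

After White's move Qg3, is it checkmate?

yes

After Qg3: black king on h3; in check: yes, from the white queen on g3.
King squares — g2: attacked by Qg3; h2: attacked by Qg3; g3: attacked by Nh1; g4: attacked by Qg3; h4: attacked by Qg3.
Black has no legal moves → checkmate.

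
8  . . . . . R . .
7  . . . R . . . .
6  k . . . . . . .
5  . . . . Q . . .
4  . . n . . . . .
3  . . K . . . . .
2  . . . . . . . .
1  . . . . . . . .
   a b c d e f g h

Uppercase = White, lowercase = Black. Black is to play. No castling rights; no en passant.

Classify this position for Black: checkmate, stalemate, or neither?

Black to move; black king on a6.
In check: no.
Legal moves for Black: Kb6, Nd6, Nb6, Nxe5, Na5, Ne3, Na3, Nd2, Nb2.
Black has 9 legal moves and is not in check → neither.

neither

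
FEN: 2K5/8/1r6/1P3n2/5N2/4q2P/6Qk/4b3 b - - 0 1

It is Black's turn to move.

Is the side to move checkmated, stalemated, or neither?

checkmate

Black to move; black king on h2.
In check: yes, from the white queen on g2.
King squares — g1: attacked by Qg2; h1: attacked by Qg2; g2: attacked by Nf4; g3: attacked by Qg2; h3: attacked by Qg2.
Legal moves for Black: none.
In check with no legal moves → checkmate.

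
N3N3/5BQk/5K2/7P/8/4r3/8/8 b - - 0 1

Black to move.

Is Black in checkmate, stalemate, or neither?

Black to move; black king on h7.
In check: yes, from the white queen on g7.
King squares — g6: attacked by Ph5; h6: attacked by Qg7; g7: attacked by Kf6; g8: attacked by Bf7; h8: attacked by Qg7.
Legal moves for Black: none.
In check with no legal moves → checkmate.

checkmate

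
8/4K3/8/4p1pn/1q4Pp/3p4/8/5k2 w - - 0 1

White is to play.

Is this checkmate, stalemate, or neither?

White to move; white king on e7.
In check: yes, from the black queen on b4.
King squares — d6: attacked by Qb4; e6: available; f6: attacked by Nh5; d7: available; f7: available; d8: available; e8: available; f8: attacked by Qb4.
Legal moves for White: Ke8, Kd8, Kf7, Kd7, Ke6.
White is in check but has 5 legal moves → neither.

neither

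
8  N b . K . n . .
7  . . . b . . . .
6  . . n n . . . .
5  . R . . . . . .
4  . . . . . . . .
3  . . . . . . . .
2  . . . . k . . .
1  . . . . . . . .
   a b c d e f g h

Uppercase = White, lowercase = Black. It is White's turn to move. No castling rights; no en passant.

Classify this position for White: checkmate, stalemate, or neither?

White to move; white king on d8.
In check: yes, from the black knight on c6.
King squares — c7: attacked by Bb8; d7: attacked by Nf8; e7: attacked by Nc6; c8: attacked by Nd6; e8: attacked by Nd6.
Legal moves for White: none.
In check with no legal moves → checkmate.

checkmate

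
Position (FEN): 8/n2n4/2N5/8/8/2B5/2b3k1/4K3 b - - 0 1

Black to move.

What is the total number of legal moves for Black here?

Black to move; king on g2.
In check: no.
Legal moves: Nf8, Nb8, Nf6, Nb6, Ne5, Nc5, Nc8, Nxc6, Nb5, Kh3, Kg3, Kf3, Kh2, Kh1, Kg1, Bh7, Bg6, Bf5, Be4, Ba4, Bd3, Bb3, Bd1, Bb1.
Count: 24.

24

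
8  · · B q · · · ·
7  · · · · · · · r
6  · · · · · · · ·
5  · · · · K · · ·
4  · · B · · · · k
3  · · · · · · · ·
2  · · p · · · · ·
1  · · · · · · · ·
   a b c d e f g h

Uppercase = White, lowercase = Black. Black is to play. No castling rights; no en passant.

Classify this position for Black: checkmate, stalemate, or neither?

neither

Black to move; black king on h4.
In check: no.
Legal moves for Black include: Qh8+, Qg8, Qf8, Qe8+, Qxc8, Qe7+, Qd7, Qc7+, Qf6+, Qd6+, Qb6, Qg5+, Qd5+, Qa5+, Qd4+, Qd3, Qd2, Qd1, ... (list truncated; more exist).
Black has legal moves and is not in check → neither.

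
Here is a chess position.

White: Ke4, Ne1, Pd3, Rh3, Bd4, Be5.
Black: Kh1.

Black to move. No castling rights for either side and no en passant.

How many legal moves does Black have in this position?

0

Black to move; king on h1.
In check: yes, from the white rook on h3.
Legal moves: none.
Count: 0.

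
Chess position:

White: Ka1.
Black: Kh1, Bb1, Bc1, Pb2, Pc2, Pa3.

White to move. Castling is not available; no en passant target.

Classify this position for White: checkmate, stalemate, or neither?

checkmate

White to move; white king on a1.
In check: yes, from the black pawn on b2.
King squares — b1: attacked by Pc2; a2: attacked by Bb1; b2: attacked by Bc1.
Legal moves for White: none.
In check with no legal moves → checkmate.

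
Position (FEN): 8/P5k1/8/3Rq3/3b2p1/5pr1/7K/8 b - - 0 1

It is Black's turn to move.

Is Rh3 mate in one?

After Rh3: white king on h2; in check: yes, from the black rook on h3 and the black queen on e5.
King squares — g1: attacked by Bd4; h1: attacked by Rh3; g2: attacked by Pf3; g3: attacked by Rh3; h3: attacked by Pg4.
White has no legal moves → checkmate.

yes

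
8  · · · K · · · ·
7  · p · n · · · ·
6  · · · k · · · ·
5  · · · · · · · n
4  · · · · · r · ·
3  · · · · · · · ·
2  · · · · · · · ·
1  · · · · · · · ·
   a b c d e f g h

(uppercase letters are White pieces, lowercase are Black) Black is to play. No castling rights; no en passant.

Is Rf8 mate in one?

After Rf8: white king on d8; in check: yes, from the black rook on f8.
King squares — c7: attacked by Kd6; d7: attacked by Kd6; e7: attacked by Kd6; c8: attacked by Rf8; e8: attacked by Rf8.
White has no legal moves → checkmate.

yes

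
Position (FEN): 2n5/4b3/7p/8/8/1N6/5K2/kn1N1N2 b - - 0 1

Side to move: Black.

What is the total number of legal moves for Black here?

Black to move; king on a1.
In check: yes, from the white knight on b3.
Legal moves: Ka2.
Count: 1.

1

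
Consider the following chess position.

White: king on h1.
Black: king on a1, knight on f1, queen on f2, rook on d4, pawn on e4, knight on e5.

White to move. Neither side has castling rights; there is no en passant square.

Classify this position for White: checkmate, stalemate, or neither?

White to move; white king on h1.
In check: no.
King squares — g1: attacked by Qf2; g2: attacked by Qf2; h2: attacked by Nf1.
Legal moves for White: none.
Not in check and no legal moves → stalemate.

stalemate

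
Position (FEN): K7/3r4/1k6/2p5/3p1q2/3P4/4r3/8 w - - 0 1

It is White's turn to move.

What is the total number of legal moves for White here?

0

White to move; king on a8.
In check: no.
Legal moves: none.
Count: 0.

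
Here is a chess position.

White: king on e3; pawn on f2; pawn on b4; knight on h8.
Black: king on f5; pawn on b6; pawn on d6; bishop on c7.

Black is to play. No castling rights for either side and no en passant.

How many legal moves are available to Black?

9

Black to move; king on f5.
In check: no.
Legal moves: Bd8, Bb8, Kf6, Ke6, Kg5, Ke5, Kg4, d5, b5.
Count: 9.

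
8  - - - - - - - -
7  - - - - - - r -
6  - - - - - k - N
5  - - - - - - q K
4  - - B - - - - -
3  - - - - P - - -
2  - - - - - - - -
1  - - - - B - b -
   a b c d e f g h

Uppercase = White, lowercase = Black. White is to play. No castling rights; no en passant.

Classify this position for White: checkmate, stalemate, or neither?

White to move; white king on h5.
In check: yes, from the black queen on g5.
King squares — g4: attacked by Qg5; h4: attacked by Qg5; g5: attacked by Kf6; g6: attacked by Qg5; h6: own knight.
Legal moves for White: none.
In check with no legal moves → checkmate.

checkmate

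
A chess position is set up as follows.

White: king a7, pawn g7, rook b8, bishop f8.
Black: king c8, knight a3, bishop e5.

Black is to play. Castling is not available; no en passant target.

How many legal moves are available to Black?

Black to move; king on c8.
In check: yes, from the white rook on b8.
Legal moves: Kd7, Kc7, Bxb8+.
Count: 3.

3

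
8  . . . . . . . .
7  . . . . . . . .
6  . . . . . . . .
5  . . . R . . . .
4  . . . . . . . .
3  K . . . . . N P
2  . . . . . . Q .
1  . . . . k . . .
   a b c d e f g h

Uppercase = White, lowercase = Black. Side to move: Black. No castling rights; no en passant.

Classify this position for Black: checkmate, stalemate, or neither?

stalemate

Black to move; black king on e1.
In check: no.
King squares — d1: attacked by Rd5; f1: attacked by Qg2; d2: attacked by Qg2; e2: attacked by Qg2; f2: attacked by Qg2.
Legal moves for Black: none.
Not in check and no legal moves → stalemate.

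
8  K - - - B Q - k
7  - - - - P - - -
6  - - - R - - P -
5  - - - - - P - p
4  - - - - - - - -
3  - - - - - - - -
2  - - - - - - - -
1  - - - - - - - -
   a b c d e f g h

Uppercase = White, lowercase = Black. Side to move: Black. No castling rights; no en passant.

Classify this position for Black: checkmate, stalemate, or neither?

Black to move; black king on h8.
In check: yes, from the white queen on f8.
King squares — g7: attacked by Qf8; h7: attacked by Pg6; g8: attacked by Qf8.
Legal moves for Black: none.
In check with no legal moves → checkmate.

checkmate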